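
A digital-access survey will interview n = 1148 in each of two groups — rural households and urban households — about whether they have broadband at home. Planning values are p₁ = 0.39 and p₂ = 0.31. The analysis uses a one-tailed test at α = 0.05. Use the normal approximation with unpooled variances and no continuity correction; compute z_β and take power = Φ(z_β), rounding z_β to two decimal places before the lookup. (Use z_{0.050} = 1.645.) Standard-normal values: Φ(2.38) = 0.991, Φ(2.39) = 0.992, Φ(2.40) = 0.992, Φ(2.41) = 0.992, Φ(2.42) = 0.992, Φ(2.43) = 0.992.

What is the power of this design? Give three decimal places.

z_β = |p₁−p₂|·√(n/[p₁q₁+p₂q₂]) − z_α
    = 0.08 · √(1148/0.4518) − 1.645
    = 0.08 · 50.4078 − 1.645
    = 4.0326 − 1.645 = 2.3876 → 2.39
Power = Φ(2.39) = 0.992.

Power ≈ 0.992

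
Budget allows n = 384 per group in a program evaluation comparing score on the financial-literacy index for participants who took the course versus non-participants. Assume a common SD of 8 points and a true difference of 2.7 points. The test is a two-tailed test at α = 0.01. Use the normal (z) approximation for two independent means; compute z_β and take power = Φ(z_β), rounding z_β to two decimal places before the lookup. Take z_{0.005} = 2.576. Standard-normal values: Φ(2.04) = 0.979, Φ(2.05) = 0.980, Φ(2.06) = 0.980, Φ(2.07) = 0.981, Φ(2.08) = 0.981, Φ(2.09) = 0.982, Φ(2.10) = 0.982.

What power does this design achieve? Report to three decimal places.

Power ≈ 0.982

z_β = δ·√(n/(σ₁²+σ₂²)) − z_{α/2}
    = 2.7 · √(384/128) − 2.576
    = 2.7 · 1.73205 − 2.576
    = 4.6765 − 2.576 = 2.1005 → 2.10
Power = Φ(2.10) = 0.982.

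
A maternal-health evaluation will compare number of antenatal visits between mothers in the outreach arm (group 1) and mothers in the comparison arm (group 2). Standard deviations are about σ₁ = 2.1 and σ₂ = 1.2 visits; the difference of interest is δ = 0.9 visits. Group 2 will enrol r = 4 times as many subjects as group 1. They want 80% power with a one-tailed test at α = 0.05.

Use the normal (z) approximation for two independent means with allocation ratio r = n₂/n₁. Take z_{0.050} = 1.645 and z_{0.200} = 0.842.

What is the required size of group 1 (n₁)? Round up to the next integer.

n₁ = (z_α + z_β)² · (σ₁² + σ₂²/r) / δ²
   = (1.645 + 0.842)² · (2.1² + 1.2²/4) / 0.9²
   = 6.1852 · (4.41 + 0.36) / 0.81
   = 6.1852 · 4.77 / 0.81
   = 36.42
Round up → n₁ = 37; n₂ = r·n₁ = 4 × 37 = 148.

n₁ = 37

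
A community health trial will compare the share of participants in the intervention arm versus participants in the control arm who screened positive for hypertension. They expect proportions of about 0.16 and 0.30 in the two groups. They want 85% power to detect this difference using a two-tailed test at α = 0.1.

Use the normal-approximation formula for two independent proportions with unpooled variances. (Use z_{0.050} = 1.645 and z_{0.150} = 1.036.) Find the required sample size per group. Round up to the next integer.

n = (z_{α/2} + z_β)² · [p₁(1−p₁) + p₂(1−p₂)] / (p₁ − p₂)²
  = (1.645 + 1.036)² · (0.16·0.84 + 0.30·0.70) / (-0.14)²
  = (2.681)² · (0.1344 + 0.2100) / 0.0196
  = 7.1878 · 0.3444 / 0.0196
  = 126.30
Round up → n = 127 per group.

n = 127 per group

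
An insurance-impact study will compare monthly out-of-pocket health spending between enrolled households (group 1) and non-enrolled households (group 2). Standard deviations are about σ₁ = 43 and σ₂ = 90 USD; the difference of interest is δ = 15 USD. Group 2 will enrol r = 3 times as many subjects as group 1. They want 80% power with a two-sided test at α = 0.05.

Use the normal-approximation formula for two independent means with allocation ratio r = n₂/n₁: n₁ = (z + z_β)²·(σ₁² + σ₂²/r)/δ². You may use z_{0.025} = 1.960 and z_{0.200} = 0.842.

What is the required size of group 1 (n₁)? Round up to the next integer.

n₁ = (z_{α/2} + z_β)² · (σ₁² + σ₂²/r) / δ²
   = (1.960 + 0.842)² · (43² + 90²/3) / 15²
   = 7.8512 · (1849 + 2700) / 225
   = 7.8512 · 4549 / 225
   = 158.73
Round up → n₁ = 159; n₂ = r·n₁ = 3 × 159 = 477.

n₁ = 159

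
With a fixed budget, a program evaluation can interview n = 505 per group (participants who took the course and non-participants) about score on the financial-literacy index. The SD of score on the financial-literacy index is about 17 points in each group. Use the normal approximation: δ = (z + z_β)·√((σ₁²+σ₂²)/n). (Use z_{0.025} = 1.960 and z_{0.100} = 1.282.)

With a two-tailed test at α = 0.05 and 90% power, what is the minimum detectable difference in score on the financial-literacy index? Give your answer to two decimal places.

Minimum detectable difference ≈ 3.47 points

δ = (z_{α/2} + z_β) · √((σ₁²+σ₂²)/n)
  = (1.960 + 1.282) · √(578/505)
  = 3.242 · √1.1446
  = 3.242 · 1.0698
  = 3.4684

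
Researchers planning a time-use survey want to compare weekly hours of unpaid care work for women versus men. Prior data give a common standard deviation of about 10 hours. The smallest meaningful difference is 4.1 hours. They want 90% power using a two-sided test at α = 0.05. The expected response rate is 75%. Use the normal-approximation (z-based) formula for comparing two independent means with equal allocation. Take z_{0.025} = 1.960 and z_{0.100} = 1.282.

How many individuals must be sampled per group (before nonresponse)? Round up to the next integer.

n = 167 per group

n = (z_{α/2} + z_β)² · (σ₁² + σ₂²) / δ²
  = (1.960 + 1.282)² · (2·10² = 200) / 4.1²
  = 10.5106 · 200 / 16.81
  = 125.05
Adjust for 75% response: 125.05 / 0.75 = 166.74.
Round up → n = 167 per group.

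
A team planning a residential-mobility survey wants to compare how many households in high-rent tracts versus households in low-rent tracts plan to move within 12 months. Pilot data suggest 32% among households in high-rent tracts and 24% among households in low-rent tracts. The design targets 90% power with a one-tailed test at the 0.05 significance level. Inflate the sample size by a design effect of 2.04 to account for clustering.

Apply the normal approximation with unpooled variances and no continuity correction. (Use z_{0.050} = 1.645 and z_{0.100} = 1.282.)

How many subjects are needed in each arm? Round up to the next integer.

n = 1093 per group

n = (z_α + z_β)² · [p₁(1−p₁) + p₂(1−p₂)] / (p₁ − p₂)²
  = (1.645 + 1.282)² · (0.32·0.68 + 0.24·0.76) / (0.08)²
  = (2.927)² · (0.2176 + 0.1824) / 0.0064
  = 8.5673 · 0.4000 / 0.0064
  = 535.46
Design effect: 2.04 × 535.46 = 1092.33.
Round up → n = 1093 per group.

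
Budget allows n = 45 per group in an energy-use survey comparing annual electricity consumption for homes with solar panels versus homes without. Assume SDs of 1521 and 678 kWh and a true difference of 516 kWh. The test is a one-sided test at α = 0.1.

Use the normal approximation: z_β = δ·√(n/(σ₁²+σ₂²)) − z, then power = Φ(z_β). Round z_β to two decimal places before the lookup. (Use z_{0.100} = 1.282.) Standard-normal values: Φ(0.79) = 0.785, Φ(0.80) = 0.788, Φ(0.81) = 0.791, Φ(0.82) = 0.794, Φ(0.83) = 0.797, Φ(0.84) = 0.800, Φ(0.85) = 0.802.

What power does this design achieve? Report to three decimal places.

Power ≈ 0.788

z_β = δ·√(n/(σ₁²+σ₂²)) − z_α
    = 516 · √(45/2773125) − 1.282
    = 516 · 0.00403 − 1.282
    = 2.0786 − 1.282 = 0.7966 → 0.80
Power = Φ(0.80) = 0.788.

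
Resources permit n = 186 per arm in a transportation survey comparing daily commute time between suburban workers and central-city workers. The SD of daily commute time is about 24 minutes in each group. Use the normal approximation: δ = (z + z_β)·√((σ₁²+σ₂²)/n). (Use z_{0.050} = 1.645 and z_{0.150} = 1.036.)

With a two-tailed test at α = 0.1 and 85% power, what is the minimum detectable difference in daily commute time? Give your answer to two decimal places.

Minimum detectable difference ≈ 6.67 minutes

δ = (z_{α/2} + z_β) · √((σ₁²+σ₂²)/n)
  = (1.645 + 1.036) · √(1152/186)
  = 2.681 · √6.1935
  = 2.681 · 2.4887
  = 6.6722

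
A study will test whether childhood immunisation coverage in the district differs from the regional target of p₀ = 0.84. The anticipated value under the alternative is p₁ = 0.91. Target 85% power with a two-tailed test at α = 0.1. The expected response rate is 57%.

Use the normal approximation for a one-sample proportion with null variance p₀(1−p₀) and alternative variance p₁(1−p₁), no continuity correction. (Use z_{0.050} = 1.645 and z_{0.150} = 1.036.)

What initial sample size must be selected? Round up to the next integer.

n = 290

n = [z_{α/2}·√(p₀q₀) + z_β·√(p₁q₁)]² / (p₁ − p₀)²
  = [1.645·√(0.84·0.16) + 1.036·√(0.91·0.09)]² / (0.07)²
  = [1.645·0.3666 + 1.036·0.2862]² / 0.0049
  = [0.8996]² / 0.0049
  = 165.14
Adjust for 57% response: 165.14 / 0.57 = 289.72.
Round up → n = 290.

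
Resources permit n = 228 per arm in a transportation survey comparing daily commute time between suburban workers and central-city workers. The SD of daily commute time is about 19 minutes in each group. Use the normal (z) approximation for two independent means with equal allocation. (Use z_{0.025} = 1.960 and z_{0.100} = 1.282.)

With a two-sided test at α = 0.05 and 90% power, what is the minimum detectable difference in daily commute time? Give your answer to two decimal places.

Minimum detectable difference ≈ 5.77 minutes

δ = (z_{α/2} + z_β) · √((σ₁²+σ₂²)/n)
  = (1.960 + 1.282) · √(722/228)
  = 3.242 · √3.1667
  = 3.242 · 1.7795
  = 5.7692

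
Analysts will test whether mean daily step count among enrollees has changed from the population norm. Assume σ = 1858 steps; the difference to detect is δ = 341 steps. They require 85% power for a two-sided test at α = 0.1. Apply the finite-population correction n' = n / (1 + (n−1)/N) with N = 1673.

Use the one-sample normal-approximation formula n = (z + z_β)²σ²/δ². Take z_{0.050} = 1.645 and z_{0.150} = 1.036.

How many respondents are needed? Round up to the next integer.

n = (z_{α/2} + z_β)² · σ² / δ²
  = (1.645 + 1.036)² · 1858² / 341²
  = 7.1878 · 3452164 / 116281
  = 213.39
Finite-population correction (N = 1673): 213.39 / (1 + (213.39 − 1)/1673) = 189.35.
Round up → n = 190.

n = 190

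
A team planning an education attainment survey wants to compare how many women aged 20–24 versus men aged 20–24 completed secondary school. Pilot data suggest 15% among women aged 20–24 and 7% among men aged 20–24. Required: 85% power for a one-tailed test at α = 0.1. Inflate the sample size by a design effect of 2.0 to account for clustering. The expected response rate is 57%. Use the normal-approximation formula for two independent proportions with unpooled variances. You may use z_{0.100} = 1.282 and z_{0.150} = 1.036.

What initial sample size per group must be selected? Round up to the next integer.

n = (z_α + z_β)² · [p₁(1−p₁) + p₂(1−p₂)] / (p₁ − p₂)²
  = (1.282 + 1.036)² · (0.15·0.85 + 0.07·0.93) / (0.08)²
  = (2.318)² · (0.1275 + 0.0651) / 0.0064
  = 5.3731 · 0.1926 / 0.0064
  = 161.70
Design effect: 2.0 × 161.70 = 323.39.
Adjust for 57% response: 323.39 / 0.57 = 567.36.
Round up → n = 568 per group.

n = 568 per group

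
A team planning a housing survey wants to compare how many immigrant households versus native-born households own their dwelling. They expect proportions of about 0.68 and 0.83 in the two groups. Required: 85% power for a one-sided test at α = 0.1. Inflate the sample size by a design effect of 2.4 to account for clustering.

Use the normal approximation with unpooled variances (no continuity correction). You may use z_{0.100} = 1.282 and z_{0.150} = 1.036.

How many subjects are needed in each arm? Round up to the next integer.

n = (z_α + z_β)² · [p₁(1−p₁) + p₂(1−p₂)] / (p₁ − p₂)²
  = (1.282 + 1.036)² · (0.68·0.32 + 0.83·0.17) / (-0.15)²
  = (2.318)² · (0.2176 + 0.1411) / 0.0225
  = 5.3731 · 0.3587 / 0.0225
  = 85.66
Design effect: 2.4 × 85.66 = 205.58.
Round up → n = 206 per group.

n = 206 per group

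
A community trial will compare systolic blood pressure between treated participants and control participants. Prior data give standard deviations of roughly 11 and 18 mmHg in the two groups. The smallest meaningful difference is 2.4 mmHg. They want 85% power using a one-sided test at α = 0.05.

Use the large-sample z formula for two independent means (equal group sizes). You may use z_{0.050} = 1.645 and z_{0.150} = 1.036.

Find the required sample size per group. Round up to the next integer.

n = (z_α + z_β)² · (σ₁² + σ₂²) / δ²
  = (1.645 + 1.036)² · (11² + 18² = 445) / 2.4²
  = 7.1878 · 445 / 5.76
  = 555.30
Round up → n = 556 per group.

n = 556 per group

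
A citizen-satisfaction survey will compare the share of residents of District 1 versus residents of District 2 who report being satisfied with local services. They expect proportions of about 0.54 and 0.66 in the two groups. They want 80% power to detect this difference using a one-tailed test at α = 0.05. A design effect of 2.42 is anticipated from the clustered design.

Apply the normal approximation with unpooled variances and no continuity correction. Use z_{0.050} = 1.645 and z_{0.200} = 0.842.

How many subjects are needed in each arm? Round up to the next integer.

n = 492 per group

n = (z_α + z_β)² · [p₁(1−p₁) + p₂(1−p₂)] / (p₁ − p₂)²
  = (1.645 + 0.842)² · (0.54·0.46 + 0.66·0.34) / (-0.12)²
  = (2.487)² · (0.2484 + 0.2244) / 0.0144
  = 6.1852 · 0.4728 / 0.0144
  = 203.08
Design effect: 2.42 × 203.08 = 491.45.
Round up → n = 492 per group.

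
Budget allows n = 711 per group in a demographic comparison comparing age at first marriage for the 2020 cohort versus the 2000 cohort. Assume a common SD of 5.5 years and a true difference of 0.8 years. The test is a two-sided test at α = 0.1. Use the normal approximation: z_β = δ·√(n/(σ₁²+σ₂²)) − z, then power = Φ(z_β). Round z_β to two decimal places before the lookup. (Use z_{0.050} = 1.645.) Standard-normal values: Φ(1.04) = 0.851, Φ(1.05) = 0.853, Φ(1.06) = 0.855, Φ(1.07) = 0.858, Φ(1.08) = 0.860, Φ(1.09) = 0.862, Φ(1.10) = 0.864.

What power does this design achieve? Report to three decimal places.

Power ≈ 0.864

z_β = δ·√(n/(σ₁²+σ₂²)) − z_{α/2}
    = 0.8 · √(711/60.5) − 1.645
    = 0.8 · 3.42813 − 1.645
    = 2.7425 − 1.645 = 1.0975 → 1.10
Power = Φ(1.10) = 0.864.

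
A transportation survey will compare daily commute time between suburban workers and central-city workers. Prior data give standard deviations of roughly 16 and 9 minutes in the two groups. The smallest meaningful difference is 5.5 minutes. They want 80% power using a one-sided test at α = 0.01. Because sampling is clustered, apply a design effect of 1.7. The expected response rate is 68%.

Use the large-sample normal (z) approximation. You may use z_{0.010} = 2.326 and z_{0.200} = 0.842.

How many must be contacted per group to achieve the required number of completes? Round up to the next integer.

n = 280 per group

n = (z_α + z_β)² · (σ₁² + σ₂²) / δ²
  = (2.326 + 0.842)² · (16² + 9² = 337) / 5.5²
  = 10.0362 · 337 / 30.25
  = 111.81
Design effect: 1.7 × 111.81 = 190.07.
Adjust for 68% response: 190.07 / 0.68 = 279.52.
Round up → n = 280 per group.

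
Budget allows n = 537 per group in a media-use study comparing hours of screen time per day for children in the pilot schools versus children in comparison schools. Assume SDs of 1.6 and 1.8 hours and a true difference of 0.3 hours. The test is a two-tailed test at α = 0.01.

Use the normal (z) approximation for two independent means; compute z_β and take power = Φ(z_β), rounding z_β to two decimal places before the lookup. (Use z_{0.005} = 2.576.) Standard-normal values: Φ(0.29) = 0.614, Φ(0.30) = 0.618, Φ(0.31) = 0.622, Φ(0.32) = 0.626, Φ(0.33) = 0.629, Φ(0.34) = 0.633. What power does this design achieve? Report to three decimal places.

z_β = δ·√(n/(σ₁²+σ₂²)) − z_{α/2}
    = 0.3 · √(537/5.8) − 2.576
    = 0.3 · 9.62217 − 2.576
    = 2.8867 − 2.576 = 0.3107 → 0.31
Power = Φ(0.31) = 0.622.

Power ≈ 0.622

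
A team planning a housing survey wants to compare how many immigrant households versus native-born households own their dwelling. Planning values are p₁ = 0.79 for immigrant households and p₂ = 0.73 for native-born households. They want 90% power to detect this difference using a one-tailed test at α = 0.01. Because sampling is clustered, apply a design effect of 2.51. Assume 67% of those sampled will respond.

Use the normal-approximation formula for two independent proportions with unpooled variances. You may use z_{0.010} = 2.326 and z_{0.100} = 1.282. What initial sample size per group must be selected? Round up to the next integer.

n = (z_α + z_β)² · [p₁(1−p₁) + p₂(1−p₂)] / (p₁ − p₂)²
  = (2.326 + 1.282)² · (0.79·0.21 + 0.73·0.27) / (0.06)²
  = (3.608)² · (0.1659 + 0.1971) / 0.0036
  = 13.0177 · 0.3630 / 0.0036
  = 1312.61
Design effect: 2.51 × 1312.61 = 3294.66.
Adjust for 67% response: 3294.66 / 0.67 = 4917.41.
Round up → n = 4918 per group.

n = 4918 per group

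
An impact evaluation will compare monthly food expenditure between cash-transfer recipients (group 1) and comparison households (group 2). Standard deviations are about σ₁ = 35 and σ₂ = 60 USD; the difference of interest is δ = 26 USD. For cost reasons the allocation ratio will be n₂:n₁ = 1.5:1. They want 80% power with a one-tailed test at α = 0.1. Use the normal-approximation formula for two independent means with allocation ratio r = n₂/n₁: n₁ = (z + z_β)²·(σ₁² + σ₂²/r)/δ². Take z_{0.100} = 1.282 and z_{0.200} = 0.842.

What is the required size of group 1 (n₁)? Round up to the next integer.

n₁ = (z_α + z_β)² · (σ₁² + σ₂²/r) / δ²
   = (1.282 + 0.842)² · (35² + 60²/1.5) / 26²
   = 4.5114 · (1225 + 2400) / 676
   = 4.5114 · 3625 / 676
   = 24.19
Round up → n₁ = 25; n₂ = r·n₁ = 1.5 × 25 = 38.

n₁ = 25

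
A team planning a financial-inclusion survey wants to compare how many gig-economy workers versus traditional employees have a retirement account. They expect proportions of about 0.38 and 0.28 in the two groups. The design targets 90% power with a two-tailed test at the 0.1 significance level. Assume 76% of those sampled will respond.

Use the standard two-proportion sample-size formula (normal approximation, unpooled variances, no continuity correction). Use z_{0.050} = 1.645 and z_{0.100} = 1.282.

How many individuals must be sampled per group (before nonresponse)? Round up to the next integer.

n = (z_{α/2} + z_β)² · [p₁(1−p₁) + p₂(1−p₂)] / (p₁ − p₂)²
  = (1.645 + 1.282)² · (0.38·0.62 + 0.28·0.72) / (0.10)²
  = (2.927)² · (0.2356 + 0.2016) / 0.0100
  = 8.5673 · 0.4372 / 0.0100
  = 374.56
Adjust for 76% response: 374.56 / 0.76 = 492.85.
Round up → n = 493 per group.

n = 493 per group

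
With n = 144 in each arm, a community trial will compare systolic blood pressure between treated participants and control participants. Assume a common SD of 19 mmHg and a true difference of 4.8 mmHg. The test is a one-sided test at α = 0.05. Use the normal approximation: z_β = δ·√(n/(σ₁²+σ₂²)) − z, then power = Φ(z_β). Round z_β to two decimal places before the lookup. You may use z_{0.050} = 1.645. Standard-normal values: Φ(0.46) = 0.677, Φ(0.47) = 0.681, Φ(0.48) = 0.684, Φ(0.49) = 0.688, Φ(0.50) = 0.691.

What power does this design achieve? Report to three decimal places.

z_β = δ·√(n/(σ₁²+σ₂²)) − z_α
    = 4.8 · √(144/722) − 1.645
    = 4.8 · 0.44659 − 1.645
    = 2.1437 − 1.645 = 0.4987 → 0.50
Power = Φ(0.50) = 0.691.

Power ≈ 0.691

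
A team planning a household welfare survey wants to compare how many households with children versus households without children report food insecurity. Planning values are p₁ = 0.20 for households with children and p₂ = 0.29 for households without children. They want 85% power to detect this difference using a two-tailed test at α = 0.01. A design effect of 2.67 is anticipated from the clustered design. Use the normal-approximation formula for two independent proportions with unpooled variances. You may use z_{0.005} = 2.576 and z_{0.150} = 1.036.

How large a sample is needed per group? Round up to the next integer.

n = (z_{α/2} + z_β)² · [p₁(1−p₁) + p₂(1−p₂)] / (p₁ − p₂)²
  = (2.576 + 1.036)² · (0.20·0.80 + 0.29·0.71) / (-0.09)²
  = (3.612)² · (0.1600 + 0.2059) / 0.0081
  = 13.0465 · 0.3659 / 0.0081
  = 589.35
Design effect: 2.67 × 589.35 = 1573.56.
Round up → n = 1574 per group.

n = 1574 per group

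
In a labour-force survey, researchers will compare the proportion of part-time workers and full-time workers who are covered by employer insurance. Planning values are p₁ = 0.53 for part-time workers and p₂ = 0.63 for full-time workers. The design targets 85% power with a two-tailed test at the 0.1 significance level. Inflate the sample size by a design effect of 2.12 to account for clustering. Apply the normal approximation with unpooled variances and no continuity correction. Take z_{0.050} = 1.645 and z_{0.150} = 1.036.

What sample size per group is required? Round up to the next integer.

n = (z_{α/2} + z_β)² · [p₁(1−p₁) + p₂(1−p₂)] / (p₁ − p₂)²
  = (1.645 + 1.036)² · (0.53·0.47 + 0.63·0.37) / (-0.10)²
  = (2.681)² · (0.2491 + 0.2331) / 0.0100
  = 7.1878 · 0.4822 / 0.0100
  = 346.59
Design effect: 2.12 × 346.59 = 734.78.
Round up → n = 735 per group.

n = 735 per group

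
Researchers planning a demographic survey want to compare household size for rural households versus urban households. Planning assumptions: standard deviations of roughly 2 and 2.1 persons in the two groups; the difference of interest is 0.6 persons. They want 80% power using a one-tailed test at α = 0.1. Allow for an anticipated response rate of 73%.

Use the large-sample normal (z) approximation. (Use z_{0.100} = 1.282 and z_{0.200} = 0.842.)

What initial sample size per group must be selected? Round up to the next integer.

n = 145 per group

n = (z_α + z_β)² · (σ₁² + σ₂²) / δ²
  = (1.282 + 0.842)² · (2² + 2.1² = 8.41) / 0.6²
  = 4.5114 · 8.41 / 0.36
  = 105.39
Adjust for 73% response: 105.39 / 0.73 = 144.37.
Round up → n = 145 per group.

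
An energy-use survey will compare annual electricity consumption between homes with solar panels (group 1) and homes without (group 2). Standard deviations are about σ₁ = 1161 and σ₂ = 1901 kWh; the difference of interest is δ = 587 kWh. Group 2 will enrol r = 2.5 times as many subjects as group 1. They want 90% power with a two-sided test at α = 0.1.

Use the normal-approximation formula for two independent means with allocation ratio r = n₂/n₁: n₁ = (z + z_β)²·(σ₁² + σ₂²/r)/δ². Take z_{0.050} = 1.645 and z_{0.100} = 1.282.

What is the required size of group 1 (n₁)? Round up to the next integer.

n₁ = 70

n₁ = (z_{α/2} + z_β)² · (σ₁² + σ₂²/r) / δ²
   = (1.645 + 1.282)² · (1161² + 1901²/2.5) / 587²
   = 8.5673 · (1347921 + 1445520.4) / 344569
   = 8.5673 · 2793441.4 / 344569
   = 69.46
Round up → n₁ = 70; n₂ = r·n₁ = 2.5 × 70 = 175.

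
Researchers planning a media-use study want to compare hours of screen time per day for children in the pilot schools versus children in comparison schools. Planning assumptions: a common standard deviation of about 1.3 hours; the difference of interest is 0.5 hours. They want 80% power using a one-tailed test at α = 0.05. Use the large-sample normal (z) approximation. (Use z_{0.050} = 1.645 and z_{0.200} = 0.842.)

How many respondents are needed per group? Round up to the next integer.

n = (z_α + z_β)² · (σ₁² + σ₂²) / δ²
  = (1.645 + 0.842)² · (2·1.3² = 3.38) / 0.5²
  = 6.1852 · 3.38 / 0.25
  = 83.62
Round up → n = 84 per group.

n = 84 per group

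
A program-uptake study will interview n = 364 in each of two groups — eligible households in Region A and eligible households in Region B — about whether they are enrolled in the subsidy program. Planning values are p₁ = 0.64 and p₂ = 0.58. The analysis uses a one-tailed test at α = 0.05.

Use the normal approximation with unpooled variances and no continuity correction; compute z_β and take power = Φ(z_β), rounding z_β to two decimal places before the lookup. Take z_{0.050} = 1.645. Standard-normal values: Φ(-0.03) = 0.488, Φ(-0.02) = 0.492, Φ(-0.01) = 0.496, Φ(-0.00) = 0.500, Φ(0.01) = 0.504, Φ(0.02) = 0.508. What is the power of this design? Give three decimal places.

z_β = |p₁−p₂|·√(n/[p₁q₁+p₂q₂]) − z_α
    = 0.06 · √(364/0.4740) − 1.645
    = 0.06 · 27.7116 − 1.645
    = 1.6627 − 1.645 = 0.0177 → 0.02
Power = Φ(0.02) = 0.508.

Power ≈ 0.508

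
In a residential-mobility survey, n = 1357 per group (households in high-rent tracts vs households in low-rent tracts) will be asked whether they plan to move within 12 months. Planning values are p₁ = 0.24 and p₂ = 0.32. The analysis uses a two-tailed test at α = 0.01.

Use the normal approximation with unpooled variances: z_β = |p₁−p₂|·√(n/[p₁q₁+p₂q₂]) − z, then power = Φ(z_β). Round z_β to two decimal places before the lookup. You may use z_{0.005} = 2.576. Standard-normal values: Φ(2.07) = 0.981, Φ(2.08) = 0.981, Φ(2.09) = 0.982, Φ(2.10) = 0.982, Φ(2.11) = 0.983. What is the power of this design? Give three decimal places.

z_β = |p₁−p₂|·√(n/[p₁q₁+p₂q₂]) − z_{α/2}
    = 0.08 · √(1357/0.4000) − 2.576
    = 0.08 · 58.2452 − 2.576
    = 4.6596 − 2.576 = 2.0836 → 2.08
Power = Φ(2.08) = 0.981.

Power ≈ 0.981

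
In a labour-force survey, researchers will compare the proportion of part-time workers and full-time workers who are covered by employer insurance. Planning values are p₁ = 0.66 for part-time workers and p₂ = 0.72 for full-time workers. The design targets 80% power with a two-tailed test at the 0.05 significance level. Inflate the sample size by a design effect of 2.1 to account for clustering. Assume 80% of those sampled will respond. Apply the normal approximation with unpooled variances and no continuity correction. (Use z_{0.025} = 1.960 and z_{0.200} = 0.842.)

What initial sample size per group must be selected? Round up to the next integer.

n = 2439 per group

n = (z_{α/2} + z_β)² · [p₁(1−p₁) + p₂(1−p₂)] / (p₁ − p₂)²
  = (1.960 + 0.842)² · (0.66·0.34 + 0.72·0.28) / (-0.06)²
  = (2.802)² · (0.2244 + 0.2016) / 0.0036
  = 7.8512 · 0.4260 / 0.0036
  = 929.06
Design effect: 2.1 × 929.06 = 1951.02.
Adjust for 80% response: 1951.02 / 0.80 = 2438.78.
Round up → n = 2439 per group.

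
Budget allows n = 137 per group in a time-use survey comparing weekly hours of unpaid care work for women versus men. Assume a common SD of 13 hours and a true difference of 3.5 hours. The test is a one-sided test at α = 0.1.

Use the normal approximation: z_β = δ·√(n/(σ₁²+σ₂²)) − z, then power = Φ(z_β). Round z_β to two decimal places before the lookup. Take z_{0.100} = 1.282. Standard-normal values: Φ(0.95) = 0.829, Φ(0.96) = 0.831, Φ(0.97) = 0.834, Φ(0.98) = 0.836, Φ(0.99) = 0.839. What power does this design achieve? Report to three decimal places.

Power ≈ 0.829

z_β = δ·√(n/(σ₁²+σ₂²)) − z_α
    = 3.5 · √(137/338) − 1.282
    = 3.5 · 0.63665 − 1.282
    = 2.2283 − 1.282 = 0.9463 → 0.95
Power = Φ(0.95) = 0.829.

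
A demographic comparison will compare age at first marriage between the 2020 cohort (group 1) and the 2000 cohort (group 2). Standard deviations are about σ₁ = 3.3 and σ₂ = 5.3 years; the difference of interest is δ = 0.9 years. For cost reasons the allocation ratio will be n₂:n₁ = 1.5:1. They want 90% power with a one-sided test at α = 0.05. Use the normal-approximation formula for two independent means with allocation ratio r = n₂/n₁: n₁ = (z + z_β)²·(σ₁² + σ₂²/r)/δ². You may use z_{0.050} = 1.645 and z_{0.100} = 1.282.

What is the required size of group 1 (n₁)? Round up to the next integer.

n₁ = (z_α + z_β)² · (σ₁² + σ₂²/r) / δ²
   = (1.645 + 1.282)² · (3.3² + 5.3²/1.5) / 0.9²
   = 8.5673 · (10.89 + 18.7267) / 0.81
   = 8.5673 · 29.6167 / 0.81
   = 313.25
Round up → n₁ = 314; n₂ = r·n₁ = 1.5 × 314 = 471.

n₁ = 314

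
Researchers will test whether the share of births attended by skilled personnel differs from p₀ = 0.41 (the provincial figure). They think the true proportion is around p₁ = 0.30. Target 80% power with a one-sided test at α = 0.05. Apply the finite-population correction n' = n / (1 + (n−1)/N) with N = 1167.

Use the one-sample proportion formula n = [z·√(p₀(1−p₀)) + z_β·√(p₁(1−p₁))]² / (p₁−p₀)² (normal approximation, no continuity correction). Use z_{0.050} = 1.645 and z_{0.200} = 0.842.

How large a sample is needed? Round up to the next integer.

n = [z_α·√(p₀q₀) + z_β·√(p₁q₁)]² / (p₁ − p₀)²
  = [1.645·√(0.41·0.59) + 0.842·√(0.30·0.70)]² / (-0.11)²
  = [1.645·0.4918 + 0.842·0.4583]² / 0.0121
  = [1.1949]² / 0.0121
  = 118.00
Finite-population correction (N = 1167): 118.00 / (1 + (118.00 − 1)/1167) = 107.25.
Round up → n = 108.

n = 108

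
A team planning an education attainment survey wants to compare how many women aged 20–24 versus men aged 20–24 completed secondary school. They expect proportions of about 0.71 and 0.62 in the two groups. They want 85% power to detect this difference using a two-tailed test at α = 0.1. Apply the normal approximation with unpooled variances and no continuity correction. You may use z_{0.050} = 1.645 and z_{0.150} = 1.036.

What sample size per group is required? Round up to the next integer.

n = 392 per group

n = (z_{α/2} + z_β)² · [p₁(1−p₁) + p₂(1−p₂)] / (p₁ − p₂)²
  = (1.645 + 1.036)² · (0.71·0.29 + 0.62·0.38) / (0.09)²
  = (2.681)² · (0.2059 + 0.2356) / 0.0081
  = 7.1878 · 0.4415 / 0.0081
  = 391.78
Round up → n = 392 per group.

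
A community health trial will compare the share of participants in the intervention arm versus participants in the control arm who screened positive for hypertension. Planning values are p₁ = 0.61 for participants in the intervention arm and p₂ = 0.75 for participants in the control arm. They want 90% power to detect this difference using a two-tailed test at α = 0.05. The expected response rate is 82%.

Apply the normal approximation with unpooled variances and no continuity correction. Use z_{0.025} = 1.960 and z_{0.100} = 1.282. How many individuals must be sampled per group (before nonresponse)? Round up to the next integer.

n = (z_{α/2} + z_β)² · [p₁(1−p₁) + p₂(1−p₂)] / (p₁ − p₂)²
  = (1.960 + 1.282)² · (0.61·0.39 + 0.75·0.25) / (-0.14)²
  = (3.242)² · (0.2379 + 0.1875) / 0.0196
  = 10.5106 · 0.4254 / 0.0196
  = 228.12
Adjust for 82% response: 228.12 / 0.82 = 278.20.
Round up → n = 279 per group.

n = 279 per group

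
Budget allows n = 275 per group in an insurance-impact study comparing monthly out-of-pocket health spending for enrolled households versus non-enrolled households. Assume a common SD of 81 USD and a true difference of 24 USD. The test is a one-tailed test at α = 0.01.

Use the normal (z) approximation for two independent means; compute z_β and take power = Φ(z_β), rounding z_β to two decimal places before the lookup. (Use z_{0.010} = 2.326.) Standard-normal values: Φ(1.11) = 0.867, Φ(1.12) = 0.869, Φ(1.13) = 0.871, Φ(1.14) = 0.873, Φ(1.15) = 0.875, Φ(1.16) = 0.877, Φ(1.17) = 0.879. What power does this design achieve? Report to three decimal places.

Power ≈ 0.875

z_β = δ·√(n/(σ₁²+σ₂²)) − z_α
    = 24 · √(275/13122) − 2.326
    = 24 · 0.14477 − 2.326
    = 3.4744 − 2.326 = 1.1484 → 1.15
Power = Φ(1.15) = 0.875.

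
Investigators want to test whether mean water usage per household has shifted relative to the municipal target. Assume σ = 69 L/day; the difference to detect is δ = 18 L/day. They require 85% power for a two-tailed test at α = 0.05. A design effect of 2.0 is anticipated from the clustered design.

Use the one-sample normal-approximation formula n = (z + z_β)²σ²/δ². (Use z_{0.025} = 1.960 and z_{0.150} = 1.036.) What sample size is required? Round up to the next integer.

n = (z_{α/2} + z_β)² · σ² / δ²
  = (1.960 + 1.036)² · 69² / 18²
  = 8.9760 · 4761 / 324
  = 131.90
Design effect: 2.0 × 131.90 = 263.80.
Round up → n = 264.

n = 264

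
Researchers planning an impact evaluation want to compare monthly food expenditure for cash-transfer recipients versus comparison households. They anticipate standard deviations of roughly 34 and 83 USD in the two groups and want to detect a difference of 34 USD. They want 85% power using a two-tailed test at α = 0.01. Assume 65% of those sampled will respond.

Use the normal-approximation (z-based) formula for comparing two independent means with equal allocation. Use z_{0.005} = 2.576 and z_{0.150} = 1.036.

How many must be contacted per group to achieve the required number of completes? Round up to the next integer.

n = (z_{α/2} + z_β)² · (σ₁² + σ₂²) / δ²
  = (2.576 + 1.036)² · (34² + 83² = 8045) / 34²
  = 13.0465 · 8045 / 1156
  = 90.80
Adjust for 65% response: 90.80 / 0.65 = 139.69.
Round up → n = 140 per group.

n = 140 per group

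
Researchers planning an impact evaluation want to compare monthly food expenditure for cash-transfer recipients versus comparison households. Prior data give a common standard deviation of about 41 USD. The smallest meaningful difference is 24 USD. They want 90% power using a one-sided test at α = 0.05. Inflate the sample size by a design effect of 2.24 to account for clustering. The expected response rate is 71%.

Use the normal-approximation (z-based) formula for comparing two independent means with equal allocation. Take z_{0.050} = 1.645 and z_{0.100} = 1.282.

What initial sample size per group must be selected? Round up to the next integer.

n = (z_α + z_β)² · (σ₁² + σ₂²) / δ²
  = (1.645 + 1.282)² · (2·41² = 3362) / 24²
  = 8.5673 · 3362 / 576
  = 50.01
Design effect: 2.24 × 50.01 = 112.01.
Adjust for 71% response: 112.01 / 0.71 = 157.76.
Round up → n = 158 per group.

n = 158 per group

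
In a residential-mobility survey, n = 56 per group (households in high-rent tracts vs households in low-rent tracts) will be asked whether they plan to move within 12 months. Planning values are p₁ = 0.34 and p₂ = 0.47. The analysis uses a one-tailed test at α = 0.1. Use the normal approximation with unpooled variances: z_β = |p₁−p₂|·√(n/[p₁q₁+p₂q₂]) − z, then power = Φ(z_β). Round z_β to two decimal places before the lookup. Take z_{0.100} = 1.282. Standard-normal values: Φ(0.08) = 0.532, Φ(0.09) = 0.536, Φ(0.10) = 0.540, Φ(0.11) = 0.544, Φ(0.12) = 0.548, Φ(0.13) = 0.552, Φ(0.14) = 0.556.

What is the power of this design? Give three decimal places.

Power ≈ 0.552

z_β = |p₁−p₂|·√(n/[p₁q₁+p₂q₂]) − z_α
    = 0.13 · √(56/0.4735) − 1.282
    = 0.13 · 10.8751 − 1.282
    = 1.4138 − 1.282 = 0.1318 → 0.13
Power = Φ(0.13) = 0.552.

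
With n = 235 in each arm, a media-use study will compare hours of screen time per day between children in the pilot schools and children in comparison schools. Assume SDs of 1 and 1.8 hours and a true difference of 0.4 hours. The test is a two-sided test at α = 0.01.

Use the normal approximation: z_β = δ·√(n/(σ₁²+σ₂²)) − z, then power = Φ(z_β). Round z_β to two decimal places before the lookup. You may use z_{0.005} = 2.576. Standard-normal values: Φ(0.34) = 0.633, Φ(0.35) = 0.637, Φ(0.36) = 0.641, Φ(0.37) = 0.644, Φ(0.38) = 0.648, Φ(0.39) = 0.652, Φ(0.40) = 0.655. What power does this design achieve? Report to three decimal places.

Power ≈ 0.655

z_β = δ·√(n/(σ₁²+σ₂²)) − z_{α/2}
    = 0.4 · √(235/4.24) − 2.576
    = 0.4 · 7.44477 − 2.576
    = 2.9779 − 2.576 = 0.4019 → 0.40
Power = Φ(0.40) = 0.655.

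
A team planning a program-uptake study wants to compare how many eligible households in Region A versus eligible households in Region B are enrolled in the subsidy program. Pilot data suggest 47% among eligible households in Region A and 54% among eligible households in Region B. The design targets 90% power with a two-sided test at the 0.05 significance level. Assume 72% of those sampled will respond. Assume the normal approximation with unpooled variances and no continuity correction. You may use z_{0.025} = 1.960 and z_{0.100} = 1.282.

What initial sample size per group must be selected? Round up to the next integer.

n = (z_{α/2} + z_β)² · [p₁(1−p₁) + p₂(1−p₂)] / (p₁ − p₂)²
  = (1.960 + 1.282)² · (0.47·0.53 + 0.54·0.46) / (-0.07)²
  = (3.242)² · (0.2491 + 0.2484) / 0.0049
  = 10.5106 · 0.4975 / 0.0049
  = 1067.14
Adjust for 72% response: 1067.14 / 0.72 = 1482.14.
Round up → n = 1483 per group.

n = 1483 per group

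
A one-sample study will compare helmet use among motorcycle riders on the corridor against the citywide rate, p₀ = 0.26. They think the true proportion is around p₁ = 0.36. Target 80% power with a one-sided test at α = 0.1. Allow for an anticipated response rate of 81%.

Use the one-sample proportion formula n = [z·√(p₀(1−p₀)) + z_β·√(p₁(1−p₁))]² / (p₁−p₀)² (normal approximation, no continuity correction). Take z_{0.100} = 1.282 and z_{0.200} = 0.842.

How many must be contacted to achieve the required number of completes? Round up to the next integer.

n = 116

n = [z_α·√(p₀q₀) + z_β·√(p₁q₁)]² / (p₁ − p₀)²
  = [1.282·√(0.26·0.74) + 0.842·√(0.36·0.64)]² / (0.10)²
  = [1.282·0.4386 + 0.842·0.4800]² / 0.0100
  = [0.9665]² / 0.0100
  = 93.41
Adjust for 81% response: 93.41 / 0.81 = 115.32.
Round up → n = 116.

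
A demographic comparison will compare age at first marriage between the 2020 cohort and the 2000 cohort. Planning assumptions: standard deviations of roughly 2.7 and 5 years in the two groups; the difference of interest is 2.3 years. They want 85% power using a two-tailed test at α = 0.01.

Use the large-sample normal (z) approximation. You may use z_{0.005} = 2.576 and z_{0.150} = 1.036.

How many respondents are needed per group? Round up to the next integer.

n = (z_{α/2} + z_β)² · (σ₁² + σ₂²) / δ²
  = (2.576 + 1.036)² · (2.7² + 5² = 32.29) / 2.3²
  = 13.0465 · 32.29 / 5.29
  = 79.64
Round up → n = 80 per group.

n = 80 per group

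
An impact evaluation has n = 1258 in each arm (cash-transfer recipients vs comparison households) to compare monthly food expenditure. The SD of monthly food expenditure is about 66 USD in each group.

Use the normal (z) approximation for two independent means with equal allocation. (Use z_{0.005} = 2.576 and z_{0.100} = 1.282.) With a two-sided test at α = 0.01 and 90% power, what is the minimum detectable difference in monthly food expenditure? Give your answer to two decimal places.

Minimum detectable difference ≈ 10.15 USD

δ = (z_{α/2} + z_β) · √((σ₁²+σ₂²)/n)
  = (2.576 + 1.282) · √(8712/1258)
  = 3.858 · √6.9253
  = 3.858 · 2.6316
  = 10.1527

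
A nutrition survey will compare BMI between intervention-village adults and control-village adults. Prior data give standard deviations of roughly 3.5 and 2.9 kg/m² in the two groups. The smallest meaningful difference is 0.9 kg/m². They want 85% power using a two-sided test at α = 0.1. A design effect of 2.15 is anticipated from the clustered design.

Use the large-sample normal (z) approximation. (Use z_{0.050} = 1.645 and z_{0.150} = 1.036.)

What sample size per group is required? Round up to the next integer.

n = (z_{α/2} + z_β)² · (σ₁² + σ₂²) / δ²
  = (1.645 + 1.036)² · (3.5² + 2.9² = 20.66) / 0.9²
  = 7.1878 · 20.66 / 0.81
  = 183.33
Design effect: 2.15 × 183.33 = 394.16.
Round up → n = 395 per group.

n = 395 per group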